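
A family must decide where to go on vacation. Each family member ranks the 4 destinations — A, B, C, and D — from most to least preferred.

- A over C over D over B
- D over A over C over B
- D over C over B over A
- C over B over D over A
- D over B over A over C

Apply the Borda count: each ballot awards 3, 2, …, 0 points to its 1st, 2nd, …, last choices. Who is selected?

D

Borda scores:
  A: 3 + 2 + 0 + 0 + 1 = 6
  B: 0 + 0 + 1 + 2 + 2 = 5
  C: 2 + 1 + 2 + 3 + 0 = 8
  D: 1 + 3 + 3 + 1 + 3 = 11
D has the highest total.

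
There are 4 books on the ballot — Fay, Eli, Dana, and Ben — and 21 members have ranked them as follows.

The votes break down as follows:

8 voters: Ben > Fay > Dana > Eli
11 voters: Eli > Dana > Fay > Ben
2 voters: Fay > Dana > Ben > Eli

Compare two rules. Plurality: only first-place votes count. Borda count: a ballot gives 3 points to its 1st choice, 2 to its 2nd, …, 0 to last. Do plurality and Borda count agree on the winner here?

No

Plurality first-place counts: Fay 2, Eli 11, Dana 0, Ben 8 → Eli.
Borda totals: Fay 33, Eli 33, Dana 34, Ben 26 → Dana.
The two rules disagree: plurality picks Eli, Borda picks Dana.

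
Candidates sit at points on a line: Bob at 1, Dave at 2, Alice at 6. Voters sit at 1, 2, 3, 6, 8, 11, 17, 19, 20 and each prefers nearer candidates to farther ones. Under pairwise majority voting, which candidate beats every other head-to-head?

Alice

With single-peaked preferences on a line, the Condorcet winner is the candidate closest to the median voter.
The median voter (position 8) is closest to Alice at 6.
Check: Alice vs Bob — voters closer to Alice: 6 of 9.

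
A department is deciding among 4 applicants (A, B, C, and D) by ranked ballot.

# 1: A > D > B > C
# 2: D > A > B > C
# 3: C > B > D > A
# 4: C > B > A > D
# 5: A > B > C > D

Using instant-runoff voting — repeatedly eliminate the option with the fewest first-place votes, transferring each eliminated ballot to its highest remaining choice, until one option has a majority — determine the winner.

Round 1: A 2, C 2, D 1, B 0. B has the fewest and is eliminated.
Round 2: A 2, C 2, D 1. D has the fewest and is eliminated.
Round 3: A 3, C 2. A has a majority.

A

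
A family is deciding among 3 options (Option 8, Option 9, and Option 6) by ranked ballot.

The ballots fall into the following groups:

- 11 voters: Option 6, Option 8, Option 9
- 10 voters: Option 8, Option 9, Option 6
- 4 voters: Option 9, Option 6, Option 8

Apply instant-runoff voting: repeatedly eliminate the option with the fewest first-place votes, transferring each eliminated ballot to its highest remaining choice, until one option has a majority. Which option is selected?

Round 1: Option 6 11, Option 8 10, Option 9 4. Option 9 has the fewest and is eliminated.
Round 2: Option 6 15, Option 8 10. Option 6 has a majority.

Option 6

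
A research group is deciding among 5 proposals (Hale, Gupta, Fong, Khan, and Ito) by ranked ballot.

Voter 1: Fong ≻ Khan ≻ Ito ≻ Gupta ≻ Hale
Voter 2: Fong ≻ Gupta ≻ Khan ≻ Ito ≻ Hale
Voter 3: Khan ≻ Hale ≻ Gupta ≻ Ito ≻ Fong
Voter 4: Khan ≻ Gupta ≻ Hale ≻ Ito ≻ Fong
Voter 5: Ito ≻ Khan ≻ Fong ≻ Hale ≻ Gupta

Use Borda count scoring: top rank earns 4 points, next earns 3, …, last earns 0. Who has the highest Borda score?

Khan

Borda scores:
  Hale: 0 + 0 + 3 + 2 + 1 = 6
  Gupta: 1 + 3 + 2 + 3 + 0 = 9
  Fong: 4 + 4 + 0 + 0 + 2 = 10
  Khan: 3 + 2 + 4 + 4 + 3 = 16
  Ito: 2 + 1 + 1 + 1 + 4 = 9
Khan has the highest total.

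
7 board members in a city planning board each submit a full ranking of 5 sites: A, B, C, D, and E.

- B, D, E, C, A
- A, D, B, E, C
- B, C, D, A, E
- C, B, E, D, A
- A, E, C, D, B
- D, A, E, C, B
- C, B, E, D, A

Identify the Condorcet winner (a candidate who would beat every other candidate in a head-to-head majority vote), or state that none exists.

Head-to-head results (7 voters total):
A vs B: B wins 4–3.
A vs C: C wins 4–3.
A vs D: D wins 5–2.
A vs E: A wins 4–3.
B vs C: C wins 4–3.
B vs D: B wins 4–3.
B vs E: B wins 5–2.
C vs D: C wins 4–3.
C vs E: E wins 4–3.
D vs E: D wins 4–3.
No candidate beats all others: A beats E beats C beats A, a majority cycle.

There is no Condorcet winner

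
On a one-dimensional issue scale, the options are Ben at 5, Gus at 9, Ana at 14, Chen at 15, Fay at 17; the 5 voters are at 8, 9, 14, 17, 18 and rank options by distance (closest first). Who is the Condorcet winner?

Ana

With single-peaked preferences on a line, the Condorcet winner is the candidate closest to the median voter.
The median voter (position 14) is closest to Ana at 14.
Check: Ana vs Fay — voters closer to Ana: 3 of 5.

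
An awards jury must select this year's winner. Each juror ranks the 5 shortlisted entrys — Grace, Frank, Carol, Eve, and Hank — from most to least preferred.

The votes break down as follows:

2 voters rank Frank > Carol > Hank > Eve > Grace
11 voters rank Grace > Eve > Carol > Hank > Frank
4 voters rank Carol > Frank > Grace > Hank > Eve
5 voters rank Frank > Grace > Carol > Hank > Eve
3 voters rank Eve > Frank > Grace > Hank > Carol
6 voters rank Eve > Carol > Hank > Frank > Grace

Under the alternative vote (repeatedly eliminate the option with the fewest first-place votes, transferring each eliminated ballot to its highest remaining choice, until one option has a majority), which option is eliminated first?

Round 1: Grace 11, Eve 9, Frank 7, Carol 4, Hank 0. Hank has the fewest and is eliminated.
Round 2: Grace 11, Eve 9, Frank 7, Carol 4. Carol has the fewest and is eliminated.
Round 3: Grace 11, Frank 11, Eve 9. Eve has the fewest and is eliminated.
Round 4: Frank 20, Grace 11. Frank has a majority.

Hank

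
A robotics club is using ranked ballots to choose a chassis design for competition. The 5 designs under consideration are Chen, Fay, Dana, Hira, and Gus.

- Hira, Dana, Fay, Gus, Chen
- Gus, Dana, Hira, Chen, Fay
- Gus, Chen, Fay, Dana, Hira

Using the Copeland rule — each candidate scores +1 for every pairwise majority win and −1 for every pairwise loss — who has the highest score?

Pairwise results:
  Chen vs Fay: Chen wins 2–1.
  Chen vs Dana: Dana wins 2–1.
  Chen vs Hira: Hira wins 2–1.
  Chen vs Gus: Gus wins 3–0.
  Fay vs Dana: Dana wins 2–1.
  Fay vs Hira: Hira wins 2–1.
  Fay vs Gus: Gus wins 2–1.
  Dana vs Hira: Dana wins 2–1.
  Dana vs Gus: Gus wins 2–1.
  Hira vs Gus: Gus wins 2–1.
Copeland scores (wins − losses):
  Chen: 1 − 3 = -2
  Fay: 0 − 4 = -4
  Dana: 3 − 1 = 2
  Hira: 2 − 2 = 0
  Gus: 4 − 0 = 4
Gus has the best Copeland score.

Gus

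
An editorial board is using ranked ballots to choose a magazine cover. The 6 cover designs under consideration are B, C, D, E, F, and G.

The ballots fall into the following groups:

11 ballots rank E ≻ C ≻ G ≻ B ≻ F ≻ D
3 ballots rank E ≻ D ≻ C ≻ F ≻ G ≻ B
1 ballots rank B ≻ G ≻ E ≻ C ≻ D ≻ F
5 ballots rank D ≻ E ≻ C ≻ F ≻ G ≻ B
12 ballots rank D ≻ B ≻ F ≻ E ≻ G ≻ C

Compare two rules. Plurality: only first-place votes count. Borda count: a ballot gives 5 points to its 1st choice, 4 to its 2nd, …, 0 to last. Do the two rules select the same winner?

No

Plurality first-place counts: B 1, C 0, D 17, E 14, F 0, G 0 → D.
Borda totals: B 75, C 70, D 98, E 117, F 63, G 57 → E.
The two rules disagree: plurality picks D, Borda picks E.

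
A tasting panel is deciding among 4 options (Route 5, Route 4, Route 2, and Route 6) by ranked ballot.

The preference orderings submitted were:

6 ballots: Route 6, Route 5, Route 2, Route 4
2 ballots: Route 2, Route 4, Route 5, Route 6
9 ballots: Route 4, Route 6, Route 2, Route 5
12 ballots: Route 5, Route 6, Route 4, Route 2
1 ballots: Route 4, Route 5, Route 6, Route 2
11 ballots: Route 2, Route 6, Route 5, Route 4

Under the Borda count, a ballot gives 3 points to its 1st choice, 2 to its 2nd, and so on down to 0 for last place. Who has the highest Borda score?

Route 6

Borda scores:
  Route 5: 6·2 + 2·1 + 9·0 + 12·3 + 2 + 11·1 = 63
  Route 4: 6·0 + 2·2 + 9·3 + 12·1 + 3 + 11·0 = 46
  Route 2: 6·1 + 2·3 + 9·1 + 12·0 + 0 + 11·3 = 54
  Route 6: 6·3 + 2·0 + 9·2 + 12·2 + 1 + 11·2 = 83
Route 6 has the highest total.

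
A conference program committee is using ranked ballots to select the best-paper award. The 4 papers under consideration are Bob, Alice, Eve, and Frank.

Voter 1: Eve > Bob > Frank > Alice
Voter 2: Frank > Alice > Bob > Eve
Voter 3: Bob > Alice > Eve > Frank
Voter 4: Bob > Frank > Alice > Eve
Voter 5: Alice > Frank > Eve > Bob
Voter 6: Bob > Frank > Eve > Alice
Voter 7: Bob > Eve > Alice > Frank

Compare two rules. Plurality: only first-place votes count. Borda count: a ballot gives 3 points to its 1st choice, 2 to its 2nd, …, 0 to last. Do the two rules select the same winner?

Plurality first-place counts: Bob 4, Alice 1, Eve 1, Frank 1 → Bob.
Borda totals: Bob 15, Alice 9, Eve 8, Frank 10 → Bob.
The two rules agree on Bob.

Yes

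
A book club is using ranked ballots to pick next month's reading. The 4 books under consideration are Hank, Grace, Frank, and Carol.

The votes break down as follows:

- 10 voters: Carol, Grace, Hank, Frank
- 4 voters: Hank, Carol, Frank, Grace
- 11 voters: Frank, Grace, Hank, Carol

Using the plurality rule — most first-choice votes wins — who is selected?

First-place vote totals:
  Hank: 4
  Grace: 0
  Frank: 11
  Carol: 10
Frank has the most first-place votes.

Frank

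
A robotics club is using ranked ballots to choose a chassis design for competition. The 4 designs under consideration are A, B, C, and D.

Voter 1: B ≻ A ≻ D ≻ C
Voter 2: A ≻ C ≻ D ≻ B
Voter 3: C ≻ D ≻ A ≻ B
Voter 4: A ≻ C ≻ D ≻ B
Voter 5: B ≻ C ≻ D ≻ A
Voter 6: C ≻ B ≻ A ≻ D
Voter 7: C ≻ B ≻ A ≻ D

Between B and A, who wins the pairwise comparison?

Ballots ranking B above A: 4.
Ballots ranking A above B: 3.
B wins the head-to-head, 4–3.

B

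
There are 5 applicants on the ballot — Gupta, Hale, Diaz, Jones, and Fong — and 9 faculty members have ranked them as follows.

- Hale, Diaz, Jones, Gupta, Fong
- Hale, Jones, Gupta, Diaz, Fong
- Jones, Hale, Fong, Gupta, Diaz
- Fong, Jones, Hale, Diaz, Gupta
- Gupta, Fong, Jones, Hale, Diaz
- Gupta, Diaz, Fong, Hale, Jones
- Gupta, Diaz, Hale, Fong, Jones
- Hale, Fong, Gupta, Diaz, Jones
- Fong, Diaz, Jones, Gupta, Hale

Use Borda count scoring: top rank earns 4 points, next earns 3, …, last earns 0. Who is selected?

Borda scores:
  Gupta: 1 + 2 + 1 + 0 + 4 + 4 + 4 + 2 + 1 = 19
  Hale: 4 + 4 + 3 + 2 + 1 + 1 + 2 + 4 + 0 = 21
  Diaz: 3 + 1 + 0 + 1 + 0 + 3 + 3 + 1 + 3 = 15
  Jones: 2 + 3 + 4 + 3 + 2 + 0 + 0 + 0 + 2 = 16
  Fong: 0 + 0 + 2 + 4 + 3 + 2 + 1 + 3 + 4 = 19
Hale has the highest total.

Hale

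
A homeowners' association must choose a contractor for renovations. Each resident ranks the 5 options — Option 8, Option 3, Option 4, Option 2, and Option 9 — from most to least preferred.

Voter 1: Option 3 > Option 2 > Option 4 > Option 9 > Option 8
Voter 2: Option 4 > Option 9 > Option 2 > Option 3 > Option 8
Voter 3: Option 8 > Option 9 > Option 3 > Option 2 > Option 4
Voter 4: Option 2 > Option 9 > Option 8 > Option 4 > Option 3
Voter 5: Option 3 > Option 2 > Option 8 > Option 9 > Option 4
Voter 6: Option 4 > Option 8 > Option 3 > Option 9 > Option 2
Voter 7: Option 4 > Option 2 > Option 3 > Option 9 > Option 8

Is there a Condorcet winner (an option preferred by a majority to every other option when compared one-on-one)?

Head-to-head results (7 voters total):
Option 8 vs Option 3: Option 3 wins 4–3.
Option 8 vs Option 4: Option 4 wins 4–3.
Option 8 vs Option 2: Option 2 wins 5–2.
Option 8 vs Option 9: Option 9 wins 4–3.
Option 3 vs Option 4: Option 4 wins 4–3.
Option 3 vs Option 2: Option 3 wins 4–3.
Option 3 vs Option 9: Option 3 wins 4–3.
Option 4 vs Option 2: Option 2 wins 4–3.
Option 4 vs Option 9: Option 4 wins 4–3.
Option 2 vs Option 9: Option 2 wins 4–3.
No candidate beats all others: Option 3 beats Option 2 beats Option 4 beats Option 3, a majority cycle.

No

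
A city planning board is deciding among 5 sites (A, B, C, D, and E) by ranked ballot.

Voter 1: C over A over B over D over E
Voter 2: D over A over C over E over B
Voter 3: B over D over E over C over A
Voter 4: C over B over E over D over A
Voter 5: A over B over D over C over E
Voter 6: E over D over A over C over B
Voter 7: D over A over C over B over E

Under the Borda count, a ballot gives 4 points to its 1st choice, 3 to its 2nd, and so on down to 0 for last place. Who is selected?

Borda scores:
  A: 3 + 3 + 0 + 0 + 4 + 2 + 3 = 15
  B: 2 + 0 + 4 + 3 + 3 + 0 + 1 = 13
  C: 4 + 2 + 1 + 4 + 1 + 1 + 2 = 15
  D: 1 + 4 + 3 + 1 + 2 + 3 + 4 = 18
  E: 0 + 1 + 2 + 2 + 0 + 4 + 0 = 9
D has the highest total.

D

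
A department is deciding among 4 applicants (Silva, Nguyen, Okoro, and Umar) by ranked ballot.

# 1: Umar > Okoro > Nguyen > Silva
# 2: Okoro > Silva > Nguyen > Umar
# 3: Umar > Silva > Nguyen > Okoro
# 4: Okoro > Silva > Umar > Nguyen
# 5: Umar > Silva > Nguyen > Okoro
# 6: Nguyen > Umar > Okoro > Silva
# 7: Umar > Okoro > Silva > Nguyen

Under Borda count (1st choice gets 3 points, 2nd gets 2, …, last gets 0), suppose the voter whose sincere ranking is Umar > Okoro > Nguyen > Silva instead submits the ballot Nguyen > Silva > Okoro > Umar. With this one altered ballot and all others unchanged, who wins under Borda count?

Umar

Borda totals with the altered ballot: Silva 11, Nguyen 9, Okoro 10, Umar 12.
The winner is unchanged: still Umar.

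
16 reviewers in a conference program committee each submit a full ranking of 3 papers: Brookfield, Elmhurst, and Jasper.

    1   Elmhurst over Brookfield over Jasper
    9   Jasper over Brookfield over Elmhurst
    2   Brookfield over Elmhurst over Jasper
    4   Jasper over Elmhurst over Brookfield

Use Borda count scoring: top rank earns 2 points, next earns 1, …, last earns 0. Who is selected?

Jasper

Borda scores:
  Brookfield: 1 + 9·1 + 2·2 + 4·0 = 14
  Elmhurst: 2 + 9·0 + 2·1 + 4·1 = 8
  Jasper: 0 + 9·2 + 2·0 + 4·2 = 26
Jasper has the highest total.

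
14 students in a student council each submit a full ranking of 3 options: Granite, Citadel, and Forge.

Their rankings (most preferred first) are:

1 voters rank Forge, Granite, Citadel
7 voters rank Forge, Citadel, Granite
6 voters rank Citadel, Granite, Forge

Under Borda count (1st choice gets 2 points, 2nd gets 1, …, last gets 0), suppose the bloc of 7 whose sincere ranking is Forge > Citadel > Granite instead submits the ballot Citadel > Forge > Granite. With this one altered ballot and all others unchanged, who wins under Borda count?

Citadel

Borda totals with the altered ballot: Granite 7, Citadel 26, Forge 9.
The winner is unchanged: still Citadel.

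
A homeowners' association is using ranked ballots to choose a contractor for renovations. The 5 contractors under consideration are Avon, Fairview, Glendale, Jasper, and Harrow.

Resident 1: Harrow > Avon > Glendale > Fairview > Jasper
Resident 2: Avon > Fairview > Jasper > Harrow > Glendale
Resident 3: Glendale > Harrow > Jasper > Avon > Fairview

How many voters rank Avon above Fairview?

3

Ballots ranking Avon above Fairview: 3.
Ballots ranking Fairview above Avon: 0.
So 3 of 3 voters prefer Avon to Fairview.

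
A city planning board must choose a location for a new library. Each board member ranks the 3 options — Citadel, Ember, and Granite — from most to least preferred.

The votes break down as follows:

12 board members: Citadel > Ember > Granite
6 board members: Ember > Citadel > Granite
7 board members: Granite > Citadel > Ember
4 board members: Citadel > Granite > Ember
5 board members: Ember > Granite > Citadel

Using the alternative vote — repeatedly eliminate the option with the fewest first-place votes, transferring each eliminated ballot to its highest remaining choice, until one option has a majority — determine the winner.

Citadel

Round 1: Citadel 16, Ember 11, Granite 7. Granite has the fewest and is eliminated.
Round 2: Citadel 23, Ember 11. Citadel has a majority.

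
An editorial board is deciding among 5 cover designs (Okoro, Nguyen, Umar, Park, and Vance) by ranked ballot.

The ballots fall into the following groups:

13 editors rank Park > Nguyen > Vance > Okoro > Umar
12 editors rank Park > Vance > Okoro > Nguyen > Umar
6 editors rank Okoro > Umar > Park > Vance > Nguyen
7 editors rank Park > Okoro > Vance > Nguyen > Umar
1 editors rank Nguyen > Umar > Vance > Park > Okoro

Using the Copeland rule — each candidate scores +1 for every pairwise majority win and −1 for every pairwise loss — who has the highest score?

Pairwise results:
  Okoro vs Nguyen: Okoro wins 25–14.
  Okoro vs Umar: Okoro wins 38–1.
  Okoro vs Park: Park wins 33–6.
  Okoro vs Vance: Vance wins 26–13.
  Nguyen vs Umar: Nguyen wins 33–6.
  Nguyen vs Park: Park wins 38–1.
  Nguyen vs Vance: Vance wins 25–14.
  Umar vs Park: Park wins 32–7.
  Umar vs Vance: Vance wins 32–7.
  Park vs Vance: Park wins 38–1.
Copeland scores (wins − losses):
  Okoro: 2 − 2 = 0
  Nguyen: 1 − 3 = -2
  Umar: 0 − 4 = -4
  Park: 4 − 0 = 4
  Vance: 3 − 1 = 2
Park has the best Copeland score.

Park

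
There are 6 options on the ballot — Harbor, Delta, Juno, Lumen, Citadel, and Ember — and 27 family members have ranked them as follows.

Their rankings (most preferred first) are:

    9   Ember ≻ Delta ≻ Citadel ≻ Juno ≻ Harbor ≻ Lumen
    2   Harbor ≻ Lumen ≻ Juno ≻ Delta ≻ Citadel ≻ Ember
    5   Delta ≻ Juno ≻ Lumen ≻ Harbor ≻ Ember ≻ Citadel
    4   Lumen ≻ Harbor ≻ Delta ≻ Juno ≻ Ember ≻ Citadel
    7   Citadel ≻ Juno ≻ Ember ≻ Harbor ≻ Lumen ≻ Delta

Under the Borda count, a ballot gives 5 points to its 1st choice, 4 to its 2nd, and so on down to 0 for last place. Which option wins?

Juno

Borda scores:
  Harbor: 9·1 + 2·5 + 5·2 + 4·4 + 7·2 = 59
  Delta: 9·4 + 2·2 + 5·5 + 4·3 + 7·0 = 77
  Juno: 9·2 + 2·3 + 5·4 + 4·2 + 7·4 = 80
  Lumen: 9·0 + 2·4 + 5·3 + 4·5 + 7·1 = 50
  Citadel: 9·3 + 2·1 + 5·0 + 4·0 + 7·5 = 64
  Ember: 9·5 + 2·0 + 5·1 + 4·1 + 7·3 = 75
Juno has the highest total.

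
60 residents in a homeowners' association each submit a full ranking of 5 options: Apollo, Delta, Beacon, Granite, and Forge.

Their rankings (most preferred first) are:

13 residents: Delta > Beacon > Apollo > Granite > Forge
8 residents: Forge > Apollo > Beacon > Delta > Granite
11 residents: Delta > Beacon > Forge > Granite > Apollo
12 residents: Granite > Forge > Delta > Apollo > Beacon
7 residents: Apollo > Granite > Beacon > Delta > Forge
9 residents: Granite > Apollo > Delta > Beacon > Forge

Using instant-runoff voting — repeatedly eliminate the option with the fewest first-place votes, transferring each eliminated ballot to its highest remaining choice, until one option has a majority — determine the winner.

Round 1: Delta 24, Granite 21, Forge 8, Apollo 7, Beacon 0. Beacon has the fewest and is eliminated.
Round 2: Delta 24, Granite 21, Forge 8, Apollo 7. Apollo has the fewest and is eliminated.
Round 3: Granite 28, Delta 24, Forge 8. Forge has the fewest and is eliminated.
Round 4: Delta 32, Granite 28. Delta has a majority.

Delta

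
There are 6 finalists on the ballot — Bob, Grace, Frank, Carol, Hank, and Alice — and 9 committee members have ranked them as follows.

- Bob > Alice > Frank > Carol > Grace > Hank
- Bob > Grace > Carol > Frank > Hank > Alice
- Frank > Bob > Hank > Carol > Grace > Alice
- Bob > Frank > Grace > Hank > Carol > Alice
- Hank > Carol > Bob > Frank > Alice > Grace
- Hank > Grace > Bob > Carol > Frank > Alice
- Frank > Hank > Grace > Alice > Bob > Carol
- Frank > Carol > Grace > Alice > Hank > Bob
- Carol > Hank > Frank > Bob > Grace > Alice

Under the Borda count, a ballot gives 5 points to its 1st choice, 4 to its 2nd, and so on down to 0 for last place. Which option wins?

Frank

Borda scores:
  Bob: 5 + 5 + 4 + 5 + 3 + 3 + 1 + 0 + 2 = 28
  Grace: 1 + 4 + 1 + 3 + 0 + 4 + 3 + 3 + 1 = 20
  Frank: 3 + 2 + 5 + 4 + 2 + 1 + 5 + 5 + 3 = 30
  Carol: 2 + 3 + 2 + 1 + 4 + 2 + 0 + 4 + 5 = 23
  Hank: 0 + 1 + 3 + 2 + 5 + 5 + 4 + 1 + 4 = 25
  Alice: 4 + 0 + 0 + 0 + 1 + 0 + 2 + 2 + 0 = 9
Frank has the highest total.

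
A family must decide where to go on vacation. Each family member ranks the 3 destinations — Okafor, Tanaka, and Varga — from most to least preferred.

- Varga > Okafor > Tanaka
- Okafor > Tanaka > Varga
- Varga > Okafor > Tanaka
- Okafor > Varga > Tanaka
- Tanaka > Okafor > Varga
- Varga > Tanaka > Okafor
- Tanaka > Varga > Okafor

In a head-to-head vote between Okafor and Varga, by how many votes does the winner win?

Ballots ranking Okafor above Varga: 3.
Ballots ranking Varga above Okafor: 4.
Varga wins 4–3, a margin of 1.

1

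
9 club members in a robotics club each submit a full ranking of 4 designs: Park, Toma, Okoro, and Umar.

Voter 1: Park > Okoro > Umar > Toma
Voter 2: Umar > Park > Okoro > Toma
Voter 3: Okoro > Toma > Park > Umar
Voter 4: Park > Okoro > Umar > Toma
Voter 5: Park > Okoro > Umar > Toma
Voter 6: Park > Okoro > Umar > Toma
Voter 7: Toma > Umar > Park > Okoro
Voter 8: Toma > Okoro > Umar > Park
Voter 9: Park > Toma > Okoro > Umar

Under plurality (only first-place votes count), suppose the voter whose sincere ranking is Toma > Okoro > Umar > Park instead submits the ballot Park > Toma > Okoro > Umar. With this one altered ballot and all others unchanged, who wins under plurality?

Park

First-place totals with the altered ballot: Park 6, Toma 1, Okoro 1, Umar 1.
The winner is unchanged: still Park.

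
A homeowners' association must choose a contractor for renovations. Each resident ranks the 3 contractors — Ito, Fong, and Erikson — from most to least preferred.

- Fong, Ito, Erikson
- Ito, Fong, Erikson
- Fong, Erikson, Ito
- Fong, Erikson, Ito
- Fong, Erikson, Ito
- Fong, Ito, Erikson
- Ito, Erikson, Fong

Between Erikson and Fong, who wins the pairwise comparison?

Fong

Ballots ranking Erikson above Fong: 1.
Ballots ranking Fong above Erikson: 6.
Fong wins the head-to-head, 6–1.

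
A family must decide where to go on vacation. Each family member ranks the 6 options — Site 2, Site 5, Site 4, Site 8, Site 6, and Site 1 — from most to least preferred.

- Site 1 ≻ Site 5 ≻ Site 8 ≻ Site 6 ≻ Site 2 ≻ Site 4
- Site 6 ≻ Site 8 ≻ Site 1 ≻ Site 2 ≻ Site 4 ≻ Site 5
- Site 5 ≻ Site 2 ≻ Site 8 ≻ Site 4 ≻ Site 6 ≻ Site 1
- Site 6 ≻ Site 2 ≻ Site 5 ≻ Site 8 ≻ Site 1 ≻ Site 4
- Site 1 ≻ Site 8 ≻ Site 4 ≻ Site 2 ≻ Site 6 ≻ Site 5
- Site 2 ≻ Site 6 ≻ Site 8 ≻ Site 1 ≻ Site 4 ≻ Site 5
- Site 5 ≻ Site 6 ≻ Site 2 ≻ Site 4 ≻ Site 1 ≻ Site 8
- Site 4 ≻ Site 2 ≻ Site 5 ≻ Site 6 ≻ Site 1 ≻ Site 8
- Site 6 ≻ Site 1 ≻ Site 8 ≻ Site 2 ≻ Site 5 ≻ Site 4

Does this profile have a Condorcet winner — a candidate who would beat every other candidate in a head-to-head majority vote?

Yes

Head-to-head results (9 voters total):
Site 2 vs Site 5: Site 2 wins 6–3.
Site 2 vs Site 4: Site 2 wins 7–2.
Site 2 vs Site 8: Site 2 wins 5–4.
Site 2 vs Site 6: Site 6 wins 5–4.
Site 2 vs Site 1: Site 2 wins 5–4.
Site 5 vs Site 4: Site 5 wins 5–4.
Site 5 vs Site 8: Site 5 wins 5–4.
Site 5 vs Site 6: Site 6 wins 5–4.
Site 5 vs Site 1: Site 1 wins 5–4.
Site 4 vs Site 8: Site 8 wins 7–2.
Site 4 vs Site 6: Site 6 wins 6–3.
Site 4 vs Site 1: Site 1 wins 6–3.
Site 8 vs Site 6: Site 6 wins 6–3.
Site 8 vs Site 1: Site 1 wins 5–4.
Site 6 vs Site 1: Site 6 wins 7–2.
Site 6 beats each rival — Site 2 (5–4), Site 5 (5–4), Site 4 (6–3), Site 8 (6–3), Site 1 (7–2) — so Site 6 is the Condorcet winner.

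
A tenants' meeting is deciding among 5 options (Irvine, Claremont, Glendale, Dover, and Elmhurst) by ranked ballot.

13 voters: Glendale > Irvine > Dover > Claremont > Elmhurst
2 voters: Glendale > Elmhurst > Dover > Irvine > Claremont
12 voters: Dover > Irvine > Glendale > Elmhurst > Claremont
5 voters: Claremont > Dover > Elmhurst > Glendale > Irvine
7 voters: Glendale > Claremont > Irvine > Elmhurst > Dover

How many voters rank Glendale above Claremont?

Ballots ranking Glendale above Claremont: 13+2+12+7 = 34.
Ballots ranking Claremont above Glendale: 5.
So 34 of 39 voters prefer Glendale to Claremont.

34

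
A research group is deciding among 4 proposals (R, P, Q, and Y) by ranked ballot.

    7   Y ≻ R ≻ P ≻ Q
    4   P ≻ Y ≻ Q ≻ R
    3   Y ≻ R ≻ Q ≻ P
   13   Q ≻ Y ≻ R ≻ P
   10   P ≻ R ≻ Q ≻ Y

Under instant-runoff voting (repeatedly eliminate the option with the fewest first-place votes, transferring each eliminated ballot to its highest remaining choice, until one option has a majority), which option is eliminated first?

Round 1: P 14, Q 13, Y 10, R 0. R has the fewest and is eliminated.
Round 2: P 14, Q 13, Y 10. Y has the fewest and is eliminated.
Round 3: P 21, Q 16. P has a majority.

R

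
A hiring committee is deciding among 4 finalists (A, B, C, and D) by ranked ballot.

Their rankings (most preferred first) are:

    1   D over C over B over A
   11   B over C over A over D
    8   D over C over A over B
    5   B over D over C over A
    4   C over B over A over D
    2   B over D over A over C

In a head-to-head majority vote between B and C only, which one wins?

B

Ballots ranking B above C: 11+5+2 = 18.
Ballots ranking C above B: 1+8+4 = 13.
B wins the head-to-head, 18–13.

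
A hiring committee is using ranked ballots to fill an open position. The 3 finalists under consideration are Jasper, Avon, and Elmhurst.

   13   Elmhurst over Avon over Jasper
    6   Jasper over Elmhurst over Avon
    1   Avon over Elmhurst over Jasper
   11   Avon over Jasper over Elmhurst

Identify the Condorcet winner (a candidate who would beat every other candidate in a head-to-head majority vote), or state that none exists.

Head-to-head results (31 voters total):
Jasper vs Avon: Avon wins 25–6.
Jasper vs Elmhurst: Jasper wins 17–14.
Avon vs Elmhurst: Elmhurst wins 19–12.
No candidate beats all others: Jasper beats Elmhurst beats Avon beats Jasper, a majority cycle.

No Condorcet winner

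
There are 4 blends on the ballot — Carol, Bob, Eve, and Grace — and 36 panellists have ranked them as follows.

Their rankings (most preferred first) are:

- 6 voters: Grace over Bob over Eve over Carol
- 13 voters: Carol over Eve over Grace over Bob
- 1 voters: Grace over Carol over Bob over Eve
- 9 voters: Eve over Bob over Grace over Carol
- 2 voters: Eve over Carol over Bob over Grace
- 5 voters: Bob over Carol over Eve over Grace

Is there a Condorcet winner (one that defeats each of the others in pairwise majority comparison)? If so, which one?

Head-to-head results (36 voters total):
Carol vs Bob: Bob wins 20–16.
Carol vs Eve: Carol wins 19–17.
Carol vs Grace: Carol wins 20–16.
Bob vs Eve: Eve wins 24–12.
Bob vs Grace: Grace wins 20–16.
Eve vs Grace: Eve wins 29–7.
No candidate beats all others: Carol beats Eve beats Bob beats Carol, a majority cycle.

None — there is no Condorcet winner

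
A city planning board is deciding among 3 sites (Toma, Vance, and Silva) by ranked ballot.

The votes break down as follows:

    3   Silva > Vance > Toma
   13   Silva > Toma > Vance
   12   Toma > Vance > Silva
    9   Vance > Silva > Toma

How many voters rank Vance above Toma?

Ballots ranking Vance above Toma: 3+9 = 12.
Ballots ranking Toma above Vance: 13+12 = 25.
So 12 of 37 voters prefer Vance to Toma.

12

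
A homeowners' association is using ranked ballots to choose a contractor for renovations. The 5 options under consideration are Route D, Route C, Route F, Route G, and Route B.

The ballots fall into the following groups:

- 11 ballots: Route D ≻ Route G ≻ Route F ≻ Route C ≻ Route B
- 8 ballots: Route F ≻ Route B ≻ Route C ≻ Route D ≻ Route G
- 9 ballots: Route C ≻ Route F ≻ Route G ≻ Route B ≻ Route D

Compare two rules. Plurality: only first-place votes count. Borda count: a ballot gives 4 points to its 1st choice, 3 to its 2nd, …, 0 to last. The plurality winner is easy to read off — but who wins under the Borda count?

Plurality first-place counts: Route D 11, Route C 9, Route F 8, Route G 0, Route B 0 → Route D.
Borda totals: Route D 52, Route C 63, Route F 81, Route G 51, Route B 33 → Route F.

Route F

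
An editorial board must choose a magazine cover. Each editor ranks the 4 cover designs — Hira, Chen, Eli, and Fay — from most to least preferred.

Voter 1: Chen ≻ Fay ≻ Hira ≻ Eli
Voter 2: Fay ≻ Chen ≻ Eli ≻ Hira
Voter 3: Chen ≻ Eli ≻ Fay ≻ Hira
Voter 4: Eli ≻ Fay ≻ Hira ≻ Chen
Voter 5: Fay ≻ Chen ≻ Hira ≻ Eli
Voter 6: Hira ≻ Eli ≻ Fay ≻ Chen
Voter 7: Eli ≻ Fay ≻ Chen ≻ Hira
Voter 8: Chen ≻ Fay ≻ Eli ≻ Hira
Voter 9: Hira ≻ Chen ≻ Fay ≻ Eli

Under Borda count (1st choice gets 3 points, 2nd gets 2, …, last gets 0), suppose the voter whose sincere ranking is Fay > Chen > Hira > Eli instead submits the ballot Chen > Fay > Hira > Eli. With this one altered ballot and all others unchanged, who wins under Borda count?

Borda totals with the altered ballot: Hira 9, Chen 17, Eli 12, Fay 16.
The switch changes the winner from Fay to Chen.

Chen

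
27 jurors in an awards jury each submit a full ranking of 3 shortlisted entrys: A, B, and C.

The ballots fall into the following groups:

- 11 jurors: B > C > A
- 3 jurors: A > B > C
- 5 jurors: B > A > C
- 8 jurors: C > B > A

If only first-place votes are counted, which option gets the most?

First-place vote totals:
  A: 3
  B: 16
  C: 8
B has the most first-place votes.

B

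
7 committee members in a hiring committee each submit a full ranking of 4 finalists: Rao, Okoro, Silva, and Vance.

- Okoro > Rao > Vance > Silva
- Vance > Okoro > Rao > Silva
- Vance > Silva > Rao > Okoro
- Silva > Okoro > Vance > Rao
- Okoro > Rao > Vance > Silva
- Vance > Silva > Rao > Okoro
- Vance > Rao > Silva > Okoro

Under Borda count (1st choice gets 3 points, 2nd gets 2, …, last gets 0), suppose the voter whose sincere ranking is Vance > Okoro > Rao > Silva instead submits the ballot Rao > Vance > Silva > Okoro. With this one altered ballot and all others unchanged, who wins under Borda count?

Borda totals with the altered ballot: Rao 11, Okoro 8, Silva 9, Vance 14.
The winner is unchanged: still Vance.

Vance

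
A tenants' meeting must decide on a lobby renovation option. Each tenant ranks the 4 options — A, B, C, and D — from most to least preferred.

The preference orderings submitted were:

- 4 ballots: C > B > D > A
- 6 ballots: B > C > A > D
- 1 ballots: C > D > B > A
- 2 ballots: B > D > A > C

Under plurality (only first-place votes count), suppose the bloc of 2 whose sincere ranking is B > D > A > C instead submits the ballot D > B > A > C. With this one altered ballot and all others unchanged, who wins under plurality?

First-place totals with the altered ballot: A 0, B 6, C 5, D 2.
The winner is unchanged: still B.

B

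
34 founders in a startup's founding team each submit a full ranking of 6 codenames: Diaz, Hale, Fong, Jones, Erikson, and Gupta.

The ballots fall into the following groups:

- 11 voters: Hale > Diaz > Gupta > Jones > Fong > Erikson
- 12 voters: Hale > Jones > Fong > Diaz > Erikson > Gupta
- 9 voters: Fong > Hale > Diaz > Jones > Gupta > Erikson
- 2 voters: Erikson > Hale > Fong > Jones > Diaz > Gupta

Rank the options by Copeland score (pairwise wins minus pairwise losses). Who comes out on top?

Pairwise results:
  Diaz vs Hale: Hale wins 34–0.
  Diaz vs Fong: Fong wins 23–11.
  Diaz vs Jones: Diaz wins 20–14.
  Diaz vs Erikson: Diaz wins 32–2.
  Diaz vs Gupta: Diaz wins 34–0.
  Hale vs Fong: Hale wins 25–9.
  Hale vs Jones: Hale wins 34–0.
  Hale vs Erikson: Hale wins 32–2.
  Hale vs Gupta: Hale wins 34–0.
  Fong vs Jones: Jones wins 23–11.
  Fong vs Erikson: Fong wins 32–2.
  Fong vs Gupta: Fong wins 23–11.
  Jones vs Erikson: Jones wins 32–2.
  Jones vs Gupta: Jones wins 23–11.
  Erikson vs Gupta: Gupta wins 20–14.
Copeland scores (wins − losses):
  Diaz: 3 − 2 = 1
  Hale: 5 − 0 = 5
  Fong: 3 − 2 = 1
  Jones: 3 − 2 = 1
  Erikson: 0 − 5 = -5
  Gupta: 1 − 4 = -3
Hale has the best Copeland score.

Hale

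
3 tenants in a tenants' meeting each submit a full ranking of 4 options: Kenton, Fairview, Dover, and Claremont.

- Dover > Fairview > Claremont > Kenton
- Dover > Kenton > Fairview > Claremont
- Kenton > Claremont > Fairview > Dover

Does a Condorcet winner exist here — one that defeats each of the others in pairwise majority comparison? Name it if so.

Dover

Head-to-head results (3 voters total):
Kenton vs Fairview: Kenton wins 2–1.
Kenton vs Dover: Dover wins 2–1.
Kenton vs Claremont: Kenton wins 2–1.
Fairview vs Dover: Dover wins 2–1.
Fairview vs Claremont: Fairview wins 2–1.
Dover vs Claremont: Dover wins 2–1.
Dover beats each rival — Kenton (2–1), Fairview (2–1), Claremont (2–1) — so Dover is the Condorcet winner.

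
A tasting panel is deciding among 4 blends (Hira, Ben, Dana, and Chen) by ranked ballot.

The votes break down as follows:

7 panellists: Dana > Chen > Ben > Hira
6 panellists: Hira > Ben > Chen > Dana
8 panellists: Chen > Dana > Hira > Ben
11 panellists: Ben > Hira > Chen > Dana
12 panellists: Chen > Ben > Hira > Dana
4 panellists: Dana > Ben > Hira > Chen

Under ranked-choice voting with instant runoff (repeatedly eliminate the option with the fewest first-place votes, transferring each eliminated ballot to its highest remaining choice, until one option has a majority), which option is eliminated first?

Round 1: Chen 20, Ben 11, Dana 11, Hira 6. Hira has the fewest and is eliminated.
Round 2: Chen 20, Ben 17, Dana 11. Dana has the fewest and is eliminated.
Round 3: Chen 27, Ben 21. Chen has a majority.

Hira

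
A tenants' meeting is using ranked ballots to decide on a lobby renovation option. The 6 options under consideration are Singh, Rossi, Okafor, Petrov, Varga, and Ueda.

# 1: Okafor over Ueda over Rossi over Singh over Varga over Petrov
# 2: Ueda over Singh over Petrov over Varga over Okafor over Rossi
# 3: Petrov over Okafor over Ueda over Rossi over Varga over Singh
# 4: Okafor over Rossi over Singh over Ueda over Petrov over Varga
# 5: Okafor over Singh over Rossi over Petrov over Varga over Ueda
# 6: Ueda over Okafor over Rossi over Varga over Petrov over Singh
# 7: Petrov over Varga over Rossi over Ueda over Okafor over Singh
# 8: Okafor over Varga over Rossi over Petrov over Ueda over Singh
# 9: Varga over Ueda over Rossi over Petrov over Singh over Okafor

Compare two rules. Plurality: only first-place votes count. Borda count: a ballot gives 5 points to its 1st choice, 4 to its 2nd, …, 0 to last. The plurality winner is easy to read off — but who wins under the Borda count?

Plurality first-place counts: Singh 0, Rossi 0, Okafor 4, Petrov 2, Varga 1, Ueda 2 → Okafor.
Borda totals: Singh 14, Rossi 24, Okafor 30, Petrov 21, Varga 20, Ueda 26 → Okafor.

Okafor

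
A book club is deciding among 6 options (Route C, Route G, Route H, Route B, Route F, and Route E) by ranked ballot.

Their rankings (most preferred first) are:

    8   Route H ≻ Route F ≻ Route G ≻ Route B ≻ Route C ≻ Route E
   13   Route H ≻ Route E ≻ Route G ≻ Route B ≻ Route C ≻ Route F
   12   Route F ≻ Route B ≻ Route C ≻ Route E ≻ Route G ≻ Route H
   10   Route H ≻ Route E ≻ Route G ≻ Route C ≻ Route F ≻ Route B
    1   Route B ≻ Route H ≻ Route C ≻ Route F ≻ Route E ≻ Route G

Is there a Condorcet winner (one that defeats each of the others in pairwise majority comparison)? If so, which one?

Head-to-head results (44 voters total):
Route C vs Route G: Route G wins 31–13.
Route C vs Route H: Route H wins 32–12.
Route C vs Route B: Route B wins 34–10.
Route C vs Route F: Route C wins 24–20.
Route C vs Route E: Route E wins 23–21.
Route G vs Route H: Route H wins 32–12.
Route G vs Route B: Route G wins 31–13.
Route G vs Route F: Route G wins 23–21.
Route G vs Route E: Route E wins 36–8.
Route H vs Route B: Route H wins 31–13.
Route H vs Route F: Route H wins 32–12.
Route H vs Route E: Route H wins 32–12.
Route B vs Route F: Route F wins 30–14.
Route B vs Route E: Route E wins 23–21.
Route F vs Route E: Route E wins 23–21.
Route H beats each rival — Route C (32–12), Route G (32–12), Route B (31–13), Route F (32–12), Route E (32–12) — so Route H is the Condorcet winner.

Route H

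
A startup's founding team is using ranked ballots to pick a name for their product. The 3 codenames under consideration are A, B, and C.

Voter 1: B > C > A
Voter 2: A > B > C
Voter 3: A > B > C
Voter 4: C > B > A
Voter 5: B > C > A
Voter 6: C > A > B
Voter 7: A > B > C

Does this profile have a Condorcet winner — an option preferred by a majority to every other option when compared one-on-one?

Head-to-head results (7 voters total):
A vs B: A wins 4–3.
A vs C: C wins 4–3.
B vs C: B wins 5–2.
No candidate beats all others: A beats B beats C beats A, a majority cycle.

No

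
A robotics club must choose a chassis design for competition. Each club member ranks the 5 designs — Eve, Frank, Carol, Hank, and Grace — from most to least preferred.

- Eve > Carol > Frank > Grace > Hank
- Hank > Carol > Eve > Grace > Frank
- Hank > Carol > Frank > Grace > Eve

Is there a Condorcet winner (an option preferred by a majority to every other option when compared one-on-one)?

Head-to-head results (3 voters total):
Eve vs Frank: Eve wins 2–1.
Eve vs Carol: Carol wins 2–1.
Eve vs Hank: Hank wins 2–1.
Eve vs Grace: Eve wins 2–1.
Frank vs Carol: Carol wins 3–0.
Frank vs Hank: Hank wins 2–1.
Frank vs Grace: Frank wins 2–1.
Carol vs Hank: Hank wins 2–1.
Carol vs Grace: Carol wins 3–0.
Hank vs Grace: Hank wins 2–1.
Hank beats each rival — Eve (2–1), Frank (2–1), Carol (2–1), Grace (2–1) — so Hank is the Condorcet winner.

Yes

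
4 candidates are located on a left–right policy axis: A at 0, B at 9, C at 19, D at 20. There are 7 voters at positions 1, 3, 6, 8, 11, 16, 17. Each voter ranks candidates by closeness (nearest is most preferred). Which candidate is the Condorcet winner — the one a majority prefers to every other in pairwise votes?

With single-peaked preferences on a line, the Condorcet winner is the candidate closest to the median voter.
The median voter (position 8) is closest to B at 9.
Check: B vs A — voters closer to B: 5 of 7.

B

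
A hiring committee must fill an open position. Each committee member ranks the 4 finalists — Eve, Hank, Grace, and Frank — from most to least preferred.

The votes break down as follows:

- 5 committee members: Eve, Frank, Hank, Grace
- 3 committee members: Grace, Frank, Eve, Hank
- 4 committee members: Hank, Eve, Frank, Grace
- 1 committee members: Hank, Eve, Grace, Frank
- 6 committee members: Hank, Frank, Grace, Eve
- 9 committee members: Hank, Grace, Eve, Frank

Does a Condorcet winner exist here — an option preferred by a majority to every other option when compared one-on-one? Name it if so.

Hank

Head-to-head results (28 voters total):
Eve vs Hank: Hank wins 20–8.
Eve vs Grace: Grace wins 18–10.
Eve vs Frank: Eve wins 19–9.
Hank vs Grace: Hank wins 25–3.
Hank vs Frank: Hank wins 20–8.
Grace vs Frank: Frank wins 15–13.
Hank beats each rival — Eve (20–8), Grace (25–3), Frank (20–8) — so Hank is the Condorcet winner.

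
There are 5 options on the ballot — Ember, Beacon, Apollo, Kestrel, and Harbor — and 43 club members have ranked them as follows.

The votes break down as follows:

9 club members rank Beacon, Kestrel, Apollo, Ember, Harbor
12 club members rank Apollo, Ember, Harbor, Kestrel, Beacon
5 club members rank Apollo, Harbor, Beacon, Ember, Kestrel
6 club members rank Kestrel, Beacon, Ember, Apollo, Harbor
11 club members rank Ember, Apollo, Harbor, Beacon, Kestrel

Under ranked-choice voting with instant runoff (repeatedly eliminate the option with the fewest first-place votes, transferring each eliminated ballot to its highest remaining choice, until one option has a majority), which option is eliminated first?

Harbor

Round 1: Apollo 17, Ember 11, Beacon 9, Kestrel 6, Harbor 0. Harbor has the fewest and is eliminated.
Round 2: Apollo 17, Ember 11, Beacon 9, Kestrel 6. Kestrel has the fewest and is eliminated.
Round 3: Apollo 17, Beacon 15, Ember 11. Ember has the fewest and is eliminated.
Round 4: Apollo 28, Beacon 15. Apollo has a majority.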